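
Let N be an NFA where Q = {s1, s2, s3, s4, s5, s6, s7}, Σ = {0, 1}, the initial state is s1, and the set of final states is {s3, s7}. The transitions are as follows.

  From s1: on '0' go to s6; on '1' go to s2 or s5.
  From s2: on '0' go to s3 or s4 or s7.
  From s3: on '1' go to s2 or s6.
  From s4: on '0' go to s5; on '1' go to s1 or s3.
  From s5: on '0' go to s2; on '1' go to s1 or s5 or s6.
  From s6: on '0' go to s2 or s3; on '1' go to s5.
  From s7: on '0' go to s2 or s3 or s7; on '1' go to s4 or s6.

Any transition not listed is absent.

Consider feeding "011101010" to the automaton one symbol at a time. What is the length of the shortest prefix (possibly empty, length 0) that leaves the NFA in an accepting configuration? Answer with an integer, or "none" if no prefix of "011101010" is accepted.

5

Start in {s1}.
Read '0': s1→{s6}; now {s6}.
Read '1': s6→{s5}; now {s5}.
Read '1': s5→{s1, s5, s6}; now {s1, s5, s6}.
Read '1': s1→{s2, s5}, s5→{s1, s5, s6}, s6→{s5}; now {s1, s2, s5, s6}.
Read '0': s1→{s6}, s2→{s3, s4, s7}, s5→{s2}, s6→{s2, s3}; now {s2, s3, s4, s6, s7}.
None of the earlier sets intersect F, but {s2, s3, s4, s6, s7} does.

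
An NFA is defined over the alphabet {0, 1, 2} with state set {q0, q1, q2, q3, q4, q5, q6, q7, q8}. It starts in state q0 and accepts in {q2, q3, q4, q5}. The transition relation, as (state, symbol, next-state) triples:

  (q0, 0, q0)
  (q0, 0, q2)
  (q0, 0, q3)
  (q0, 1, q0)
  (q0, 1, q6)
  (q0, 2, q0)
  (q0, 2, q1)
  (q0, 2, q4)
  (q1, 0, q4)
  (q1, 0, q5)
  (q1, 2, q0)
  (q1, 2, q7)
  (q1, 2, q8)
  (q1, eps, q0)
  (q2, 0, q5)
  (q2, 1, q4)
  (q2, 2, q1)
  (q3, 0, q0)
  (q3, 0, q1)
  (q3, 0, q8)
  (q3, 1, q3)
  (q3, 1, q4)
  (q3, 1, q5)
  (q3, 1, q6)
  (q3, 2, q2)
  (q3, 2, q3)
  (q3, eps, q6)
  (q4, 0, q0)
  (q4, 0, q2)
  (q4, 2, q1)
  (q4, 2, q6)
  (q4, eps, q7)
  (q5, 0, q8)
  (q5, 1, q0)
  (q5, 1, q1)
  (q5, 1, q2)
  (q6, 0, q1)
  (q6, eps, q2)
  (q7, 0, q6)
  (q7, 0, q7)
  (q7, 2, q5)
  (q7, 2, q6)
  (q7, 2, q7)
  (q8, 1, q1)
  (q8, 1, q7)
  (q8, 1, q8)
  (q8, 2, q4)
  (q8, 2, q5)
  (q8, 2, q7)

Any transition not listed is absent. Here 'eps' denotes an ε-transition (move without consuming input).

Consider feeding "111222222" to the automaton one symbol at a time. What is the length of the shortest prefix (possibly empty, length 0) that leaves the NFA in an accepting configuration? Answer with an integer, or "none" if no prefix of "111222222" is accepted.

Start in {q0}.
Read '1': q0→{q0, q6}; union {q0, q6}; ε-closure = {q0, q2, q6}.
None of the earlier sets intersect F, but {q0, q2, q6} does.

1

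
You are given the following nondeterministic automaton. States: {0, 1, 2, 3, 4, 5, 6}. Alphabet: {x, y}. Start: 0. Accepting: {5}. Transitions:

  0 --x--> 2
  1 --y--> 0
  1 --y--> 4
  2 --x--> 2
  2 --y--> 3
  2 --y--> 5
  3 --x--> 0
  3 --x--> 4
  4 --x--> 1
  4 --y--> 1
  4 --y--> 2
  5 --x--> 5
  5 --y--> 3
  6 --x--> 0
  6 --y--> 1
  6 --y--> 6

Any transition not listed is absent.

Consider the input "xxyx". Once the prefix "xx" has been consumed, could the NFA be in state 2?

Start in {0}.
Read 'x': 0→{2}; now {2}.
Read 'x': 2→{2}; now {2}.
State 2 is in {2}.

Yes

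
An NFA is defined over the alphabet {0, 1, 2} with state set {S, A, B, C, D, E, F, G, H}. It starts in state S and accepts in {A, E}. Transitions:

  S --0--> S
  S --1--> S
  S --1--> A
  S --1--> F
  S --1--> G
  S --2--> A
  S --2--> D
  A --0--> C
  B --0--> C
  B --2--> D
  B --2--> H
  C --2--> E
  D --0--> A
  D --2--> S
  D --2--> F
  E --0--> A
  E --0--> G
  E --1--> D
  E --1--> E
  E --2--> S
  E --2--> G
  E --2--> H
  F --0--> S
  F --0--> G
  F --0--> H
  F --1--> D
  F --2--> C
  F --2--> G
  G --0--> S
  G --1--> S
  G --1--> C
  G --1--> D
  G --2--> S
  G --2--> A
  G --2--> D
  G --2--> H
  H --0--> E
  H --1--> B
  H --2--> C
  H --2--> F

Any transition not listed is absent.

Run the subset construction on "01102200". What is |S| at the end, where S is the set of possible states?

Start in {S}.
Read '0': {S} → {S}.
Read '1': {S} → {S, A, F, G}.
Read '1': {S, A, F, G} → {S, A, C, D, F, G}.
Read '0': {S, A, C, D, F, G} → {S, A, C, G, H}.
Read '2': {S, A, C, G, H} → {S, A, C, D, E, F, H}.
Read '2': {S, A, C, D, E, F, H} → {S, A, C, D, E, F, G, H}.
Read '0': {S, A, C, D, E, F, G, H} → {S, A, C, E, G, H}.
Read '0': {S, A, C, E, G, H} → {S, A, C, E, G}.
That set has 5 states.

5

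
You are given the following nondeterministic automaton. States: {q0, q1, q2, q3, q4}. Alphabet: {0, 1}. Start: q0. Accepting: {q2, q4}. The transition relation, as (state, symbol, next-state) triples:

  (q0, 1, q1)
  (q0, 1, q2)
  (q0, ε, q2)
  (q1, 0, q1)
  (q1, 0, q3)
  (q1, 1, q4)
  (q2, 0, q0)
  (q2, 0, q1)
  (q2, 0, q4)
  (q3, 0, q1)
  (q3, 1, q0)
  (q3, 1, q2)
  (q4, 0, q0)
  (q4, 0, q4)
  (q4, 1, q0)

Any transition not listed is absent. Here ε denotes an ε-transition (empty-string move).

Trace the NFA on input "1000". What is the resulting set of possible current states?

{q0, q1, q2, q3, q4}

Start: ε-closure({q0}) = {q0, q2}.
Read '1': {q0, q2} → {q1, q2}.
Read '0': {q1, q2} → {q0, q1, q2, q3, q4}.
Read '0': {q0, q1, q2, q3, q4} → {q0, q1, q2, q3, q4}.
Read '0': {q0, q1, q2, q3, q4} → {q0, q1, q2, q3, q4}.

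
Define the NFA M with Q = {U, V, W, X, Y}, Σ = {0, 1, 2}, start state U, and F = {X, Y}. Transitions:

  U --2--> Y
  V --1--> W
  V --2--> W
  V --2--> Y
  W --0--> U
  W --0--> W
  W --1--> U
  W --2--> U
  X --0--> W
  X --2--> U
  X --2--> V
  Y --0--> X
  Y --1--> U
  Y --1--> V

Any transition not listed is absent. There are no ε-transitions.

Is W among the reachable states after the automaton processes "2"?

No

Start in {U}.
Read '2': U→{Y}; now {Y}.
State W is not in {Y}.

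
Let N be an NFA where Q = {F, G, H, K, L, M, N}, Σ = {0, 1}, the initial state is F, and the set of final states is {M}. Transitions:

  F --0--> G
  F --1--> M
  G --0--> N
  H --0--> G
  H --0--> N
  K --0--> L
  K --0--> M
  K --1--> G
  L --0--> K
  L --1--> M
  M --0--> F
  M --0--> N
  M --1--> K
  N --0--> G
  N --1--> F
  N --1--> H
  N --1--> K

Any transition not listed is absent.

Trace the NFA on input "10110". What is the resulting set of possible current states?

Start in {F}.
Read '1': {F} → {M}.
Read '0': {M} → {F, N}.
Read '1': {F, N} → {F, H, K, M}.
Read '1': {F, H, K, M} → {G, K, M}.
Read '0': {G, K, M} → {F, L, M, N}.

{F, L, M, N}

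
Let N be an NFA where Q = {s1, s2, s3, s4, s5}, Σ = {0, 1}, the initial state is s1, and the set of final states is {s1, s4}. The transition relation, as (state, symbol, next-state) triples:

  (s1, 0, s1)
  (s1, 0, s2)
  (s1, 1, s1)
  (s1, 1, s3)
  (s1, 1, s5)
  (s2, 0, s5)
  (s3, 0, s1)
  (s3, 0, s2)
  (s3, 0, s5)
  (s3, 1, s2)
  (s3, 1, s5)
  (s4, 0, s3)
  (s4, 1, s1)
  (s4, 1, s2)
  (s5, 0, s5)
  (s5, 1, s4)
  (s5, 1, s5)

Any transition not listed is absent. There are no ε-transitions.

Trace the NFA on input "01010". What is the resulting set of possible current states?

Start in {s1}.
Read '0': s1→{s1, s2}; now {s1, s2}.
Read '1': s1→{s1, s3, s5}, s2→∅; now {s1, s3, s5}.
Read '0': s1→{s1, s2}, s3→{s1, s2, s5}, s5→{s5}; now {s1, s2, s5}.
Read '1': s1→{s1, s3, s5}, s2→∅, s5→{s4, s5}; now {s1, s3, s4, s5}.
Read '0': s1→{s1, s2}, s3→{s1, s2, s5}, s4→{s3}, s5→{s5}; now {s1, s2, s3, s5}.

{s1, s2, s3, s5}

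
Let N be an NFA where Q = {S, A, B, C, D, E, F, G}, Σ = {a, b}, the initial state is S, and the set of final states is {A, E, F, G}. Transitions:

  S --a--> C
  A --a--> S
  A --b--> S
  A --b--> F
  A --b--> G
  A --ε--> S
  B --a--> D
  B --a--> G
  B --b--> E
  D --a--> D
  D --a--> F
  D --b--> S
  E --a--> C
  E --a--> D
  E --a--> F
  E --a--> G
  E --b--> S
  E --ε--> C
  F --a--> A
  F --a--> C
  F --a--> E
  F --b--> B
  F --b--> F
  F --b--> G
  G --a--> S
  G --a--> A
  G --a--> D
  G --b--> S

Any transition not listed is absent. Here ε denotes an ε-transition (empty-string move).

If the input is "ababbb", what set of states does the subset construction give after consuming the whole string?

∅

Start in {S}.
Read 'a': {S} → {C}.
Read 'b': {C} → ∅.
The set is empty and remains empty for the remaining 4 symbols.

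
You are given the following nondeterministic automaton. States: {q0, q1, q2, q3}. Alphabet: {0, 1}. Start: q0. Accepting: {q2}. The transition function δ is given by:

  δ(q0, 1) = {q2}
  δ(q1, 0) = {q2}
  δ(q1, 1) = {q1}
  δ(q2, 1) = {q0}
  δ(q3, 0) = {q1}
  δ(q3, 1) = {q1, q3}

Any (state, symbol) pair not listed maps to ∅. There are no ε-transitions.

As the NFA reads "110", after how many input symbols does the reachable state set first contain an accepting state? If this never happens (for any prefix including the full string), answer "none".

1

Start in {q0}.
Read '1': {q0} → {q2}.
None of the earlier sets intersect F, but {q2} does.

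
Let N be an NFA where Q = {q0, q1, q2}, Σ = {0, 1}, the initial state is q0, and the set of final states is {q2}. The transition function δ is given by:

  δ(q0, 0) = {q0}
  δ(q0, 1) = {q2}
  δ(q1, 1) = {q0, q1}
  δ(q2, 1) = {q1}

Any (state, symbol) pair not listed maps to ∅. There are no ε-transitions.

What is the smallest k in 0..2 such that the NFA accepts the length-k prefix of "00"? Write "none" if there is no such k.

Start in {q0}.
Read '0': q0→{q0}; now {q0}.
Read '0': q0→{q0}; now {q0}.
No reachable set along the way intersects F.

none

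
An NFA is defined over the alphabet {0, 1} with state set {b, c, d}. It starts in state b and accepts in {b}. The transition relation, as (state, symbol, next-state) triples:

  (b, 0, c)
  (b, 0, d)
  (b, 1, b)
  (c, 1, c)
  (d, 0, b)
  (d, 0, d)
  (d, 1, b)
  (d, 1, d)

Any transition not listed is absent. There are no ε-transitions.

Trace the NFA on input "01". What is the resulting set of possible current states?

Start in {b}.
Read '0': b→{c, d}; now {c, d}.
Read '1': c→{c}, d→{b, d}; now {b, c, d}.

{b, c, d}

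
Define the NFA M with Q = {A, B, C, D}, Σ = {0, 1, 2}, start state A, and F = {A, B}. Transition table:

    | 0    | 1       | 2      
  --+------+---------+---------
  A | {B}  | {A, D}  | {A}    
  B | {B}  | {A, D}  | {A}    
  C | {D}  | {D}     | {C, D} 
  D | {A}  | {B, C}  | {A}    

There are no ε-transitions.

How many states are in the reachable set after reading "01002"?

Start in {A}.
Read '0': A→{B}; now {B}.
Read '1': B→{A, D}; now {A, D}.
Read '0': A→{B}, D→{A}; now {A, B}.
Read '0': A→{B}, B→{B}; now {B}.
Read '2': B→{A}; now {A}.
That set has 1 state.

1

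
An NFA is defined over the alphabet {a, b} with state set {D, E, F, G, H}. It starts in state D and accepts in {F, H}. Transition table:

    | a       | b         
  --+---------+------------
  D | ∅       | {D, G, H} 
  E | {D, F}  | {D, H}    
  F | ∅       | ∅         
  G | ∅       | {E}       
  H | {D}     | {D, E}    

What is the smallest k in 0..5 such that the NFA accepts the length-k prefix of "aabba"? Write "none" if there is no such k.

none

Start in {D}.
Read 'a': D→∅; now ∅.
The set is empty and remains empty for the remaining 4 symbols.
No reachable set along the way intersects F.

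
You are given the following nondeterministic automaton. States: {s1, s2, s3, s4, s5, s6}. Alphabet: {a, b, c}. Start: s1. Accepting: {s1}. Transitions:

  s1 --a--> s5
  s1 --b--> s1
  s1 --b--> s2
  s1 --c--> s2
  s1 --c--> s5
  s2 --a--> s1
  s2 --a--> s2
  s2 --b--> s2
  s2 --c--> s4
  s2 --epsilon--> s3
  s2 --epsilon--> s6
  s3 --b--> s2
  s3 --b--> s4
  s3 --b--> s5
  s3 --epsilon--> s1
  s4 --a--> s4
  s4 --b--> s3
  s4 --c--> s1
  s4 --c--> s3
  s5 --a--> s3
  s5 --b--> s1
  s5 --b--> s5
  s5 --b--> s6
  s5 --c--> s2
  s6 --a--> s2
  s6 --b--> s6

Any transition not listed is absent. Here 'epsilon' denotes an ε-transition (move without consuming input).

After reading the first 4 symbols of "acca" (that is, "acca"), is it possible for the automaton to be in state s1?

Start in {s1}.
Read 'a': s1→{s5}; now {s5}.
Read 'c': s5→{s2}; union {s2}; ε-closure = {s1, s2, s3, s6}.
Read 'c': s1→{s2, s5}, s2→{s4}, s3→∅, s6→∅; union {s2, s4, s5}; ε-closure = {s1, s2, s3, s4, s5, s6}.
Read 'a': s1→{s5}, s2→{s1, s2}, s3→∅, s4→{s4}, s5→{s3}, s6→{s2}; union {s1, s2, s3, s4, s5}; ε-closure = {s1, s2, s3, s4, s5, s6}.
State s1 is in {s1, s2, s3, s4, s5, s6}.

Yes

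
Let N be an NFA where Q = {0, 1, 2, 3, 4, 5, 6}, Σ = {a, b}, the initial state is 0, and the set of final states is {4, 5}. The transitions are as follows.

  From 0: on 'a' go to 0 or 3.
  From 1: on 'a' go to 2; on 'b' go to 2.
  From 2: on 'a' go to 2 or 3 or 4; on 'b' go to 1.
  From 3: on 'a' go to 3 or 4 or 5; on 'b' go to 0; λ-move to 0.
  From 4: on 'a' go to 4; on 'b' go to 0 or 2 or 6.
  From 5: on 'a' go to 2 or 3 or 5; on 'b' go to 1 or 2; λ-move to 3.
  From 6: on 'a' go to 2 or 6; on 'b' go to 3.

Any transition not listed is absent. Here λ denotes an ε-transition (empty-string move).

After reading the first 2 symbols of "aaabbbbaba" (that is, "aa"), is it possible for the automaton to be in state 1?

No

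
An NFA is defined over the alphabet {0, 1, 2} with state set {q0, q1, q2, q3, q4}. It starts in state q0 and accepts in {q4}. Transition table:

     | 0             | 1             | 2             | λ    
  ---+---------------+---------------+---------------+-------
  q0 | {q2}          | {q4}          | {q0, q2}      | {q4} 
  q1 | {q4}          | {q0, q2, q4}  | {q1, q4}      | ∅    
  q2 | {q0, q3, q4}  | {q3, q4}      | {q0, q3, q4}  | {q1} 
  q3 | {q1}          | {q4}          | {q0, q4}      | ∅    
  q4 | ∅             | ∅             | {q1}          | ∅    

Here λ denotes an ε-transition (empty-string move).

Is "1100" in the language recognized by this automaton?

No

Start: ε-closure({q0}) = {q0, q4}.
Read '1': q0→{q4}, q4→∅; now {q4}.
Read '1': q4→∅; now ∅.
The set is empty and remains empty for the remaining 2 symbols.
The final set ∅ contains no accepting state.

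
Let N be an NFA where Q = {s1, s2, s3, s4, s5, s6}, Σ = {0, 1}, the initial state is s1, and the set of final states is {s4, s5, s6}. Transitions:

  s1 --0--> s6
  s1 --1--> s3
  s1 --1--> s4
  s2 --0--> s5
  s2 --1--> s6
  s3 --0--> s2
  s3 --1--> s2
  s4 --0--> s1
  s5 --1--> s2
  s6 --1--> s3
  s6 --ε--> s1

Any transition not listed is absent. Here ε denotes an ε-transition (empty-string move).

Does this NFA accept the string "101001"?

Start in {s1}.
Read '1': s1→{s3, s4}; now {s3, s4}.
Read '0': s3→{s2}, s4→{s1}; now {s1, s2}.
Read '1': s1→{s3, s4}, s2→{s6}; union {s3, s4, s6}; ε-closure = {s1, s3, s4, s6}.
Read '0': s1→{s6}, s3→{s2}, s4→{s1}, s6→∅; now {s1, s2, s6}.
Read '0': s1→{s6}, s2→{s5}, s6→∅; union {s5, s6}; ε-closure = {s1, s5, s6}.
Read '1': s1→{s3, s4}, s5→{s2}, s6→{s3}; now {s2, s3, s4}.
The final set {s2, s3, s4} contains the accepting state s4.

Yes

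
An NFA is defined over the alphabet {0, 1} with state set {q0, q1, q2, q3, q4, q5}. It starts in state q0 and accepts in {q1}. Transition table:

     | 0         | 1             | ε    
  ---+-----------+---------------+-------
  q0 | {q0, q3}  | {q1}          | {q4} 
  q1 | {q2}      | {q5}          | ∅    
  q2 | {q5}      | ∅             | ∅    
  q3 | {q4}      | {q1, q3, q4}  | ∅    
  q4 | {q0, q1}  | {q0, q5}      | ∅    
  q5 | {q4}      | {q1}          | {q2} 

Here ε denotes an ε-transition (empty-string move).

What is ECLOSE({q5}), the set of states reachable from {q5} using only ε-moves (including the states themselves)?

Begin with {q5}.
ε-move q5 → q2; add q2.

{q2, q5}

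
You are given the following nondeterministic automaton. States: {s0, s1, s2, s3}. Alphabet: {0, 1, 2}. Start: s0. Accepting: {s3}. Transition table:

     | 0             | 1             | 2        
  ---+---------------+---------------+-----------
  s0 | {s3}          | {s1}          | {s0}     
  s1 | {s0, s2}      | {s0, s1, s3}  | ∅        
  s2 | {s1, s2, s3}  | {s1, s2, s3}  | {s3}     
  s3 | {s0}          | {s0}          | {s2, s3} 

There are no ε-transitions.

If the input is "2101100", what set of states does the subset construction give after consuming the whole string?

{s0, s1, s2, s3}

Start in {s0}.
Read '2': s0→{s0}; now {s0}.
Read '1': s0→{s1}; now {s1}.
Read '0': s1→{s0, s2}; now {s0, s2}.
Read '1': s0→{s1}, s2→{s1, s2, s3}; now {s1, s2, s3}.
Read '1': s1→{s0, s1, s3}, s2→{s1, s2, s3}, s3→{s0}; now {s0, s1, s2, s3}.
Read '0': s0→{s3}, s1→{s0, s2}, s2→{s1, s2, s3}, s3→{s0}; now {s0, s1, s2, s3}.
Read '0': s0→{s3}, s1→{s0, s2}, s2→{s1, s2, s3}, s3→{s0}; now {s0, s1, s2, s3}.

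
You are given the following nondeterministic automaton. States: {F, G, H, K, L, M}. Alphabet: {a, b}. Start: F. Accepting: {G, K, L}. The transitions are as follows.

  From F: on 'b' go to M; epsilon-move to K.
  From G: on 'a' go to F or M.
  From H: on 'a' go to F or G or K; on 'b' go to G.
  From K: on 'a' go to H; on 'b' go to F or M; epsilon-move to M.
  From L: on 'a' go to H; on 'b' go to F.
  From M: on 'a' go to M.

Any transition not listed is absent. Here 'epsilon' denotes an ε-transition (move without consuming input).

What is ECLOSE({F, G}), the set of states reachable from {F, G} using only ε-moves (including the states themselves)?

{F, G, K, M}

Begin with {F, G}.
ε-move F → K; add K.
ε-move K → M; add M.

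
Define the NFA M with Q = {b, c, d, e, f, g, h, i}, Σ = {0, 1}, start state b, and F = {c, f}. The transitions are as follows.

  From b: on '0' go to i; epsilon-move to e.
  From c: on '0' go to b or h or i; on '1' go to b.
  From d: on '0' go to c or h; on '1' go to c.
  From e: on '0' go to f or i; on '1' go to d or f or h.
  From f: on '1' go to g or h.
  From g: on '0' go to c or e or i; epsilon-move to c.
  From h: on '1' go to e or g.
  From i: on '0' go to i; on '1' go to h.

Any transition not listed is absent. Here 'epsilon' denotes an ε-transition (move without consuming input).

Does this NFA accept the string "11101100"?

Start: ε-closure({b}) = {b, e}.
Read '1': b→∅, e→{d, f, h}; now {d, f, h}.
Read '1': d→{c}, f→{g, h}, h→{e, g}; now {c, e, g, h}.
Read '1': c→{b}, e→{d, f, h}, g→∅, h→{e, g}; union {b, d, e, f, g, h}; ε-closure = {b, c, d, e, f, g, h}.
Read '0': b→{i}, c→{b, h, i}, d→{c, h}, e→{f, i}, f→∅, g→{c, e, i}, h→∅; now {b, c, e, f, h, i}.
Read '1': b→∅, c→{b}, e→{d, f, h}, f→{g, h}, h→{e, g}, i→{h}; union {b, d, e, f, g, h}; ε-closure = {b, c, d, e, f, g, h}.
Read '1': b→∅, c→{b}, d→{c}, e→{d, f, h}, f→{g, h}, g→∅, h→{e, g}; now {b, c, d, e, f, g, h}.
Read '0': b→{i}, c→{b, h, i}, d→{c, h}, e→{f, i}, f→∅, g→{c, e, i}, h→∅; now {b, c, e, f, h, i}.
Read '0': b→{i}, c→{b, h, i}, e→{f, i}, f→∅, h→∅, i→{i}; union {b, f, h, i}; ε-closure = {b, e, f, h, i}.
The final set {b, e, f, h, i} contains the accepting state f.

Yes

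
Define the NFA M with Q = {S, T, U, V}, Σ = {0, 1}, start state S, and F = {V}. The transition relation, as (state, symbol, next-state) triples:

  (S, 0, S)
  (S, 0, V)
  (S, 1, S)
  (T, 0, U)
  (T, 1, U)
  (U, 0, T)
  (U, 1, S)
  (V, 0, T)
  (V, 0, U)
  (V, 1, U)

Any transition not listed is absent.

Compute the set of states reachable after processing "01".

{S, U}

Start in {S}.
Read '0': S→{S, V}; now {S, V}.
Read '1': S→{S}, V→{U}; now {S, U}.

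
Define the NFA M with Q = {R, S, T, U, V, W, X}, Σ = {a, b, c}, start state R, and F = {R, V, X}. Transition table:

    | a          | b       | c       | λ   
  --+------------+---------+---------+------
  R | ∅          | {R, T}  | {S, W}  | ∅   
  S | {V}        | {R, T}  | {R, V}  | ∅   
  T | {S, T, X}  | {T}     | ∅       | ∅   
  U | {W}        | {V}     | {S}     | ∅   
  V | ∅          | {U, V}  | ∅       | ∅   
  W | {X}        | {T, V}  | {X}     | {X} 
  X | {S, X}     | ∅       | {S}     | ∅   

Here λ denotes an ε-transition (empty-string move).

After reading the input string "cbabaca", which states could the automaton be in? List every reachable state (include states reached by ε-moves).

Start in {R}.
Read 'c': {R} → {S, W, X}.
Read 'b': {S, W, X} → {R, T, V}.
Read 'a': {R, T, V} → {S, T, X}.
Read 'b': {S, T, X} → {R, T}.
Read 'a': {R, T} → {S, T, X}.
Read 'c': {S, T, X} → {R, S, V}.
Read 'a': {R, S, V} → {V}.

{V}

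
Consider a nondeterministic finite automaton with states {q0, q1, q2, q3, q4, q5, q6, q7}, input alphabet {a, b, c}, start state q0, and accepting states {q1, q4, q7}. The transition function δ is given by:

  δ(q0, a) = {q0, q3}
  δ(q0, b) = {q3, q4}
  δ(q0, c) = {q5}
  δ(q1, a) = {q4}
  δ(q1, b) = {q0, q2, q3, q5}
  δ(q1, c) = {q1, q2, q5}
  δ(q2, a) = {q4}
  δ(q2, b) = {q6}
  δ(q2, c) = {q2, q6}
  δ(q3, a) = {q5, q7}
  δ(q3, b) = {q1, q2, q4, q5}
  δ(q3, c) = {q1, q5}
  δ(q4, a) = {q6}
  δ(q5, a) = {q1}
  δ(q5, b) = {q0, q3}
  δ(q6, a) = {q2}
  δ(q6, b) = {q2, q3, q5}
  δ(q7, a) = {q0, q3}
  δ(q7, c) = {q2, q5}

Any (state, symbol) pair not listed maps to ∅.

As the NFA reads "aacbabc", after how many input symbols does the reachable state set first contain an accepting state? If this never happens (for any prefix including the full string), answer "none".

2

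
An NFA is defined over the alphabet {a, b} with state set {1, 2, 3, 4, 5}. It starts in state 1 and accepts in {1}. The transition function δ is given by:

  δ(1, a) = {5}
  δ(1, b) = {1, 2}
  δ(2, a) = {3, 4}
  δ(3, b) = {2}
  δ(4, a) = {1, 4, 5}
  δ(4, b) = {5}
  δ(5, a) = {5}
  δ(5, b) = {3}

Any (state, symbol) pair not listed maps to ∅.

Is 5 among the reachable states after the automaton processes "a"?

Yes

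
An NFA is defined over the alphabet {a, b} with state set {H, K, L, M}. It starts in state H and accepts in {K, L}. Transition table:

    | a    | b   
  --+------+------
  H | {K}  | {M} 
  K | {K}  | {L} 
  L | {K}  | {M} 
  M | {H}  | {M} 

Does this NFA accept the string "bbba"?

Start in {H}.
Read 'b': {H} → {M}.
Read 'b': {M} → {M}.
Read 'b': {M} → {M}.
Read 'a': {M} → {H}.
The final set {H} contains no accepting state.

No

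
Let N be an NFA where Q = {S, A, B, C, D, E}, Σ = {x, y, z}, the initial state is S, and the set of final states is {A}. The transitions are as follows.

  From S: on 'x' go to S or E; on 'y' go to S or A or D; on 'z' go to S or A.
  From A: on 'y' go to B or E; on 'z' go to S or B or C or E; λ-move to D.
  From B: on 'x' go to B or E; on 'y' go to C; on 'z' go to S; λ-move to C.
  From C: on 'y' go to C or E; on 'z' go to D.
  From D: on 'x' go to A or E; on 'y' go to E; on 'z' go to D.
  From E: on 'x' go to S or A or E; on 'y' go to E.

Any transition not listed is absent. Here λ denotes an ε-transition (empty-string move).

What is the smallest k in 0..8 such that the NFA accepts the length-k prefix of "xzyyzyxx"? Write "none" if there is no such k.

2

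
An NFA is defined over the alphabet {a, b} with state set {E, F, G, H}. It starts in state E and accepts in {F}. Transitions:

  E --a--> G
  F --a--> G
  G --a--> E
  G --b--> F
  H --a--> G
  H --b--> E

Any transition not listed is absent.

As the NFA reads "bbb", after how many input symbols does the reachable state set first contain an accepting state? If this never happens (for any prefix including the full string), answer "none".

Start in {E}.
Read 'b': E→∅; now ∅.
The set is empty and remains empty for the remaining 2 symbols.
No reachable set along the way intersects F.

none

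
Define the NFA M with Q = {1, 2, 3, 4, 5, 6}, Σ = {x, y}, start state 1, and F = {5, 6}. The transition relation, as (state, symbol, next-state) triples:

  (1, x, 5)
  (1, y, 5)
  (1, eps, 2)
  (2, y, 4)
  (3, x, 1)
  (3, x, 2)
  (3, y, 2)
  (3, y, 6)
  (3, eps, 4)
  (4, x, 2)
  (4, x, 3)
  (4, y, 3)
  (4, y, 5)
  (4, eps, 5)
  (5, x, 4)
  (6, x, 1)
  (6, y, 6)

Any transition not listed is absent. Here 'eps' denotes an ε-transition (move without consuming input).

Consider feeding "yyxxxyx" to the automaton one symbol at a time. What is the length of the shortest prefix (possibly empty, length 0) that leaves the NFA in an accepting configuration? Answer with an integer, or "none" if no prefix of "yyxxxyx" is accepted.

Start: ε-closure({1}) = {1, 2}.
Read 'y': 1→{5}, 2→{4}; now {4, 5}.
None of the earlier sets intersect F, but {4, 5} does.

1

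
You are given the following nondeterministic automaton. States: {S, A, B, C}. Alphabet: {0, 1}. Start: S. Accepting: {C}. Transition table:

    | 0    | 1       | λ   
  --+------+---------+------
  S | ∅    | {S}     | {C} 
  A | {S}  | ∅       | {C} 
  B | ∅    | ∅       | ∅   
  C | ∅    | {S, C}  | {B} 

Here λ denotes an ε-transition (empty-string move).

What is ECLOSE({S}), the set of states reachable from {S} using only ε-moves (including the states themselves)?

{S, B, C}

Begin with {S}.
ε-move S → C; add C.
ε-move C → B; add B.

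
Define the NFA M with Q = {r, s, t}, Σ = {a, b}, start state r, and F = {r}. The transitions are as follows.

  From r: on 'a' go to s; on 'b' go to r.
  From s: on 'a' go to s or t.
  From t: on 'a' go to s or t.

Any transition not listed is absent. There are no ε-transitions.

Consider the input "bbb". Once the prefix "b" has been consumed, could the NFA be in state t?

No

Start in {r}.
Read 'b': r→{r}; now {r}.
State t is not in {r}.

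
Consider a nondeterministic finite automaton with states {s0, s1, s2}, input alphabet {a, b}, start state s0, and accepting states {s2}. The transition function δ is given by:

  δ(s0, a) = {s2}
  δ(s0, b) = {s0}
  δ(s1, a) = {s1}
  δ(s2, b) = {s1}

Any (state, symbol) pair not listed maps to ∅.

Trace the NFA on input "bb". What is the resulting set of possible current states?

Start in {s0}.
Read 'b': {s0} → {s0}.
Read 'b': {s0} → {s0}.

{s0}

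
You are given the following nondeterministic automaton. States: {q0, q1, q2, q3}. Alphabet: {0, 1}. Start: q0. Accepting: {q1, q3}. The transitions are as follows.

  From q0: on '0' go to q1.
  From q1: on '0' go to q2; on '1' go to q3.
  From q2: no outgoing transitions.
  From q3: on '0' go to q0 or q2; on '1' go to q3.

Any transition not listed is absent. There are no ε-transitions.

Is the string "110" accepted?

No

Start in {q0}.
Read '1': q0→∅; now ∅.
The set is empty and remains empty for the remaining 2 symbols.
The final set ∅ contains no accepting state.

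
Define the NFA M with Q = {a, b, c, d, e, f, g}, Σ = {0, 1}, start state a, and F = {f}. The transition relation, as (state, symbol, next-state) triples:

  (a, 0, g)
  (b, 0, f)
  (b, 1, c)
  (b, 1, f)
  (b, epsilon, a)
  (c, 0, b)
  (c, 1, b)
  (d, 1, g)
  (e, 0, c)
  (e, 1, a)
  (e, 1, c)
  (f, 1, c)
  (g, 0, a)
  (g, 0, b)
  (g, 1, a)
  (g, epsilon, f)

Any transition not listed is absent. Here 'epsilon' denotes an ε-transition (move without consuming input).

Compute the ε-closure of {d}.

{d}

Begin with {d}.
No ε-moves leave this set, so the closure equals the set itself.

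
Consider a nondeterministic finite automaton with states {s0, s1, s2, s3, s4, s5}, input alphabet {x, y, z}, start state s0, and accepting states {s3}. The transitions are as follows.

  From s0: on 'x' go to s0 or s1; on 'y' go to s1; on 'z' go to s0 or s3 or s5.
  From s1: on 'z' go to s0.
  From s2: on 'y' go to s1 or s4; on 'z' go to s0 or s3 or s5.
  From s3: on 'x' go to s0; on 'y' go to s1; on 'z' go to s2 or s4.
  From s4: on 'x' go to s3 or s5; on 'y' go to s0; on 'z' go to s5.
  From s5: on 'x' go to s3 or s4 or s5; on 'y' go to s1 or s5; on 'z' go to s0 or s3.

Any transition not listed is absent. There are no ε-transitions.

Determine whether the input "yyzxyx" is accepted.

Start in {s0}.
Read 'y': s0→{s1}; now {s1}.
Read 'y': s1→∅; now ∅.
The set is empty and remains empty for the remaining 4 symbols.
The final set ∅ contains no accepting state.

No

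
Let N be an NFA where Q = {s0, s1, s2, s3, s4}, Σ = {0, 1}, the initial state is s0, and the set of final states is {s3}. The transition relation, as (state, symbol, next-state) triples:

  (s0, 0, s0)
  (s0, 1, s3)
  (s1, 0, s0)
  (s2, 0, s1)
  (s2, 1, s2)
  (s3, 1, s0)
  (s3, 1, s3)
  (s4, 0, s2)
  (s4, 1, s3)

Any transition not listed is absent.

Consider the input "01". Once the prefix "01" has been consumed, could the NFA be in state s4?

No

Start in {s0}.
Read '0': s0→{s0}; now {s0}.
Read '1': s0→{s3}; now {s3}.
State s4 is not in {s3}.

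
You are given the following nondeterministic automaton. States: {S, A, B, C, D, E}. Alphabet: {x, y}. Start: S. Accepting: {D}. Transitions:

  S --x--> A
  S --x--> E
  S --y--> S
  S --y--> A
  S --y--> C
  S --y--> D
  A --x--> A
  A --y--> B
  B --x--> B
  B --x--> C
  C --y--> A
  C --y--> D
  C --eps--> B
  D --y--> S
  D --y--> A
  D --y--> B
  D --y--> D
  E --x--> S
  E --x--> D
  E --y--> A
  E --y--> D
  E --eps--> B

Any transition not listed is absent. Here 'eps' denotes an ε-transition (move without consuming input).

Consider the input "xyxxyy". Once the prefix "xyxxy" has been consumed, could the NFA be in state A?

Start in {S}.
Read 'x': S→{A, E}; union {A, E}; ε-closure = {A, B, E}.
Read 'y': A→{B}, B→∅, E→{A, D}; now {A, B, D}.
Read 'x': A→{A}, B→{B, C}, D→∅; now {A, B, C}.
Read 'x': A→{A}, B→{B, C}, C→∅; now {A, B, C}.
Read 'y': A→{B}, B→∅, C→{A, D}; now {A, B, D}.
State A is in {A, B, D}.

Yes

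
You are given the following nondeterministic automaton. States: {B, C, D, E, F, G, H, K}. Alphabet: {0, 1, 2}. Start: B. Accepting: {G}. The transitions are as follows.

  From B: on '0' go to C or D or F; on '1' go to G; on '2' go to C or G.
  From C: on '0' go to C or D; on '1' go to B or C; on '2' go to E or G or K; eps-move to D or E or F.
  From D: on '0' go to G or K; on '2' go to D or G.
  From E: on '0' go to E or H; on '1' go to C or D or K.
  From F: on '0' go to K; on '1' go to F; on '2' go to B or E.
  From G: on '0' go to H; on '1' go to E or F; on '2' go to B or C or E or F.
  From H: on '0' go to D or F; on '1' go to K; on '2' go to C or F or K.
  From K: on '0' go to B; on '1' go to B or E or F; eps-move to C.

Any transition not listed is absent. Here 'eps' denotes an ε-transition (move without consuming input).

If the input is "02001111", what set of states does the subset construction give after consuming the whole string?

{B, C, D, E, F, G, K}

Start in {B}.
Read '0': B→{C, D, F}; union {C, D, F}; ε-closure = {C, D, E, F}.
Read '2': C→{E, G, K}, D→{D, G}, E→∅, F→{B, E}; union {B, D, E, G, K}; ε-closure = {B, C, D, E, F, G, K}.
Read '0': B→{C, D, F}, C→{C, D}, D→{G, K}, E→{E, H}, F→{K}, G→{H}, K→{B}; now {B, C, D, E, F, G, H, K}.
Read '0': B→{C, D, F}, C→{C, D}, D→{G, K}, E→{E, H}, F→{K}, G→{H}, H→{D, F}, K→{B}; now {B, C, D, E, F, G, H, K}.
Read '1': B→{G}, C→{B, C}, D→∅, E→{C, D, K}, F→{F}, G→{E, F}, H→{K}, K→{B, E, F}; now {B, C, D, E, F, G, K}.
Read '1': B→{G}, C→{B, C}, D→∅, E→{C, D, K}, F→{F}, G→{E, F}, K→{B, E, F}; now {B, C, D, E, F, G, K}.
Read '1': B→{G}, C→{B, C}, D→∅, E→{C, D, K}, F→{F}, G→{E, F}, K→{B, E, F}; now {B, C, D, E, F, G, K}.
Read '1': B→{G}, C→{B, C}, D→∅, E→{C, D, K}, F→{F}, G→{E, F}, K→{B, E, F}; now {B, C, D, E, F, G, K}.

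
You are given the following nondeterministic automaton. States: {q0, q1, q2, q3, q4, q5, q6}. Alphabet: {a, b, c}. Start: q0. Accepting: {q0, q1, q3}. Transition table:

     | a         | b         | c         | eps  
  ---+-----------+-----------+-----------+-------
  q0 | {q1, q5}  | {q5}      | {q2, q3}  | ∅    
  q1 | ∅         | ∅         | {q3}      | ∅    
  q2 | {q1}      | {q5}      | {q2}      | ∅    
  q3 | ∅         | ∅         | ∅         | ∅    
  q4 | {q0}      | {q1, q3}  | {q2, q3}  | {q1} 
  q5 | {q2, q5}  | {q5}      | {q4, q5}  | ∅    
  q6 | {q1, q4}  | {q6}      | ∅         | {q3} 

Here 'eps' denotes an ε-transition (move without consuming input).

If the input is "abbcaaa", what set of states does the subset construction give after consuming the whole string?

Start in {q0}.
Read 'a': {q0} → {q1, q5}.
Read 'b': {q1, q5} → {q5}.
Read 'b': {q5} → {q5}.
Read 'c': {q5} → {q1, q4, q5}.
Read 'a': {q1, q4, q5} → {q0, q2, q5}.
Read 'a': {q0, q2, q5} → {q1, q2, q5}.
Read 'a': {q1, q2, q5} → {q1, q2, q5}.

{q1, q2, q5}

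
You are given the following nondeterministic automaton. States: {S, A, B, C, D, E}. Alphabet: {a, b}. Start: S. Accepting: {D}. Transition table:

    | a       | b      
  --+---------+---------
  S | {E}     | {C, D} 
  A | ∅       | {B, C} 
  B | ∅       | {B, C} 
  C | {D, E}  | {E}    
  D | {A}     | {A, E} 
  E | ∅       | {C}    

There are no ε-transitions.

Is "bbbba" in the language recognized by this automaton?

Start in {S}.
Read 'b': S→{C, D}; now {C, D}.
Read 'b': C→{E}, D→{A, E}; now {A, E}.
Read 'b': A→{B, C}, E→{C}; now {B, C}.
Read 'b': B→{B, C}, C→{E}; now {B, C, E}.
Read 'a': B→∅, C→{D, E}, E→∅; now {D, E}.
The final set {D, E} contains the accepting state D.

Yes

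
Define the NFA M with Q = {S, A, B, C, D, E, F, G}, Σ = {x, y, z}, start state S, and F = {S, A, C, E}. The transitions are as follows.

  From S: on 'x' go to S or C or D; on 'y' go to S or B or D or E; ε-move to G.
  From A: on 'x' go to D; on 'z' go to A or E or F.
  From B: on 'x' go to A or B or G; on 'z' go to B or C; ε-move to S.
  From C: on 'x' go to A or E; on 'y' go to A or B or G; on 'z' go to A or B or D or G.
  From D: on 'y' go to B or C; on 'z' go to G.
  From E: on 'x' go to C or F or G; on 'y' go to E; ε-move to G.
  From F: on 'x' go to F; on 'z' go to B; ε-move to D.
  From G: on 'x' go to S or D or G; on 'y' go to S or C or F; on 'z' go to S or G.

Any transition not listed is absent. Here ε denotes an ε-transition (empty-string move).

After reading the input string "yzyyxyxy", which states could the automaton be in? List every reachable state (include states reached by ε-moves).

{S, A, B, C, D, E, F, G}

Start: ε-closure({S}) = {S, G}.
Read 'y': S→{S, B, D, E}, G→{S, C, F}; union {S, B, C, D, E, F}; ε-closure = {S, B, C, D, E, F, G}.
Read 'z': S→∅, B→{B, C}, C→{A, B, D, G}, D→{G}, E→∅, F→{B}, G→{S, G}; now {S, A, B, C, D, G}.
Read 'y': S→{S, B, D, E}, A→∅, B→∅, C→{A, B, G}, D→{B, C}, G→{S, C, F}; now {S, A, B, C, D, E, F, G}.
Read 'y': S→{S, B, D, E}, A→∅, B→∅, C→{A, B, G}, D→{B, C}, E→{E}, F→∅, G→{S, C, F}; now {S, A, B, C, D, E, F, G}.
Read 'x': S→{S, C, D}, A→{D}, B→{A, B, G}, C→{A, E}, D→∅, E→{C, F, G}, F→{F}, G→{S, D, G}; now {S, A, B, C, D, E, F, G}.
Read 'y': S→{S, B, D, E}, A→∅, B→∅, C→{A, B, G}, D→{B, C}, E→{E}, F→∅, G→{S, C, F}; now {S, A, B, C, D, E, F, G}.
Read 'x': S→{S, C, D}, A→{D}, B→{A, B, G}, C→{A, E}, D→∅, E→{C, F, G}, F→{F}, G→{S, D, G}; now {S, A, B, C, D, E, F, G}.
Read 'y': S→{S, B, D, E}, A→∅, B→∅, C→{A, B, G}, D→{B, C}, E→{E}, F→∅, G→{S, C, F}; now {S, A, B, C, D, E, F, G}.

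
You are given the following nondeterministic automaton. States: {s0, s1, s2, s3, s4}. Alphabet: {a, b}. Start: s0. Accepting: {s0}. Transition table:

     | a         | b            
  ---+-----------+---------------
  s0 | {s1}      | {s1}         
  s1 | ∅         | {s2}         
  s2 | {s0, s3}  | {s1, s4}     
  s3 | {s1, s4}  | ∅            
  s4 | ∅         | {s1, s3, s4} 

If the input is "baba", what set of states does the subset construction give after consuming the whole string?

∅

Start in {s0}.
Read 'b': {s0} → {s1}.
Read 'a': {s1} → ∅.
The set is empty and remains empty for the remaining 2 symbols.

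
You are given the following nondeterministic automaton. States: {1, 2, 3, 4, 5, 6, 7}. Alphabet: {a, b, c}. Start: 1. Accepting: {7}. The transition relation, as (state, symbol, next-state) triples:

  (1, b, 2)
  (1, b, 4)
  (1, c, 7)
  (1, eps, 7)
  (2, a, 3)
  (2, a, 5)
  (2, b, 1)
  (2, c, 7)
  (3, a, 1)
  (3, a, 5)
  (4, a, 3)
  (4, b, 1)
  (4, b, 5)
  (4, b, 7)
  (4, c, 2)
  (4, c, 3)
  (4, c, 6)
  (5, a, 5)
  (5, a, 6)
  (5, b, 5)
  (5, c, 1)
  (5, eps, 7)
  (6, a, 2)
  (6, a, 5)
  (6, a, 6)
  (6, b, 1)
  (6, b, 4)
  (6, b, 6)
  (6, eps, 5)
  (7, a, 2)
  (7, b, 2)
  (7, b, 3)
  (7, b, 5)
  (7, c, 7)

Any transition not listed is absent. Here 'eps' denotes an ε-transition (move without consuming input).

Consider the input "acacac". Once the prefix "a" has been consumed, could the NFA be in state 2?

Yes

Start: ε-closure({1}) = {1, 7}.
Read 'a': {1, 7} → {2}.
State 2 is in {2}.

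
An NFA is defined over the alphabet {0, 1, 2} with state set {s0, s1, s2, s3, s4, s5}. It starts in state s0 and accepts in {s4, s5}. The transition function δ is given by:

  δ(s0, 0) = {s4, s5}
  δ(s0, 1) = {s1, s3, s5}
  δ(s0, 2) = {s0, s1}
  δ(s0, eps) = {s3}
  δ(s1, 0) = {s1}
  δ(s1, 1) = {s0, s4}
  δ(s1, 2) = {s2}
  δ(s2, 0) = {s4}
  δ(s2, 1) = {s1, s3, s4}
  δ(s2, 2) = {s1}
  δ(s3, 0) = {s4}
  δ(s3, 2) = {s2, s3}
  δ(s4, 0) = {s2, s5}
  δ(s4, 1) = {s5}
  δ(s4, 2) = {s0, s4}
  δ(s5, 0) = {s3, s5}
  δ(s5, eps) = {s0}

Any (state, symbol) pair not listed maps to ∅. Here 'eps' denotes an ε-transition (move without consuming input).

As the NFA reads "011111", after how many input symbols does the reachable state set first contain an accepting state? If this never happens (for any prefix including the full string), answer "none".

1

Start: ε-closure({s0}) = {s0, s3}.
Read '0': s0→{s4, s5}, s3→{s4}; union {s4, s5}; ε-closure = {s0, s3, s4, s5}.
None of the earlier sets intersect F, but {s0, s3, s4, s5} does.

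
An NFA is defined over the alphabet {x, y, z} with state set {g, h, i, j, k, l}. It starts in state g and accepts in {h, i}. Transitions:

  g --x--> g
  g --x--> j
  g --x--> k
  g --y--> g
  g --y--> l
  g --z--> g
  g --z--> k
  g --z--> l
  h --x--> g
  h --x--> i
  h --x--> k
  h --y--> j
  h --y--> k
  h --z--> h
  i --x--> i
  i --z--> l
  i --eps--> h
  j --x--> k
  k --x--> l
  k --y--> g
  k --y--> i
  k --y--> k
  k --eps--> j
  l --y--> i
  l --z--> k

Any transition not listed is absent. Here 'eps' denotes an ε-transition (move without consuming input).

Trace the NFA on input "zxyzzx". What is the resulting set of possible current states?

Start in {g}.
Read 'z': {g} → {g, j, k, l}.
Read 'x': {g, j, k, l} → {g, j, k, l}.
Read 'y': {g, j, k, l} → {g, h, i, j, k, l}.
Read 'z': {g, h, i, j, k, l} → {g, h, j, k, l}.
Read 'z': {g, h, j, k, l} → {g, h, j, k, l}.
Read 'x': {g, h, j, k, l} → {g, h, i, j, k, l}.

{g, h, i, j, k, l}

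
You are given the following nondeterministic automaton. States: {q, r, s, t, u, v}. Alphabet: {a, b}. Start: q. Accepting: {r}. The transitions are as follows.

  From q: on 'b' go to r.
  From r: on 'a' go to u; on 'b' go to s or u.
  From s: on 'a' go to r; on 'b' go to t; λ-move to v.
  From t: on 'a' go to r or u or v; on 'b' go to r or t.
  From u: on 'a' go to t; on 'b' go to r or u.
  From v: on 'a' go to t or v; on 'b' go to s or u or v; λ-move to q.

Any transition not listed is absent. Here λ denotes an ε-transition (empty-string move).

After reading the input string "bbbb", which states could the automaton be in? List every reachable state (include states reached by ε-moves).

Start in {q}.
Read 'b': {q} → {r}.
Read 'b': {r} → {q, s, u, v}.
Read 'b': {q, s, u, v} → {q, r, s, t, u, v}.
Read 'b': {q, r, s, t, u, v} → {q, r, s, t, u, v}.

{q, r, s, t, u, v}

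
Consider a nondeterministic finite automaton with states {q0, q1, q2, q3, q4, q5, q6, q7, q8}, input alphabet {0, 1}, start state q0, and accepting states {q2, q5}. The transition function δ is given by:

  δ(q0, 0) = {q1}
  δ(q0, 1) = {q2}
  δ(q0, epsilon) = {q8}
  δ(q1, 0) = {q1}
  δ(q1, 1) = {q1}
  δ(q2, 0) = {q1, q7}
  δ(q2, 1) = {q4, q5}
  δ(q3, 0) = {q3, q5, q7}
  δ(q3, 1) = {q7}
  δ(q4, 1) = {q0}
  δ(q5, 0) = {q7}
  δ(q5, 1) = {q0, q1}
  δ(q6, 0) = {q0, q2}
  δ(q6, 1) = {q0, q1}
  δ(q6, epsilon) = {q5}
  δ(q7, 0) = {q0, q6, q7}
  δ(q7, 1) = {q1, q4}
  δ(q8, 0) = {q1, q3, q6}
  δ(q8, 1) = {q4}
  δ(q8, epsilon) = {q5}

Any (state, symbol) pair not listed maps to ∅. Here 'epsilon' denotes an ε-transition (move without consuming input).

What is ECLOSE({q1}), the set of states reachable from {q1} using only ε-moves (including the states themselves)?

{q1}

Begin with {q1}.
No ε-moves leave this set, so the closure equals the set itself.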